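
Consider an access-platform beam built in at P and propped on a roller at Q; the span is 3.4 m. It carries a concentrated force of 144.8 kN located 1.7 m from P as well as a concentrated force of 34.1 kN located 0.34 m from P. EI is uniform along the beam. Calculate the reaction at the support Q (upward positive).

R_Q = 45.74 kN

Remove the prop at Q; the released (primary) structure is a cantilever built in at P.
Free-end deflection of the primary structure under the applied loading (downward +):
  point load 144.8 at a = 1.7: Pa²(3L − a)/(6EI) = 592.8/EI
  point load 34.1 at a = 0.34: Pa²(3L − a)/(6EI) = 6.478/EI
  δ_0 = 599.3/EI
Flexibility coefficient — unit upward force at Q: δ_{QQ} = L³/(3EI) = 13.1/EI.
The prop prevents deflection at Q: R_Q = δ_0/δ_{QQ} = 599.3/13.1 = 45.74 kN.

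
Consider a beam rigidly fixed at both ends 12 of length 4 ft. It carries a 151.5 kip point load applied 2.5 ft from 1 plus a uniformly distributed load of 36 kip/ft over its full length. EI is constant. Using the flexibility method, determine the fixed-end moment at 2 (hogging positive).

M_2 = 136.8 kip·ft

Release both end moments; the primary structure is a simply-supported span 12 with redundants M_1 and M_2.
Simple-span end rotations at 1 and 2 under the given loads:
  at 1: point load 151.5 at a = 2.5: Pab(L + b)/(6LEI) = 130.2/EI
  at 2: point load 151.5 at a = 2.5: Pab(L + a)/(6LEI) = 153.9/EI
  at 1: UDL 36: wL³/(24EI) = 96/EI
  at 2: UDL 36: wL³/(24EI) = 96/EI
  θ_10 = 226.2/EI,  θ_20 = 249.9/EI
Flexibility coefficients: a unit moment at one end gives L/(3EI) there and L/(6EI) at the far end, so f₁₁ = f₂₂ = 1.333/EI and f₁₂ = f₂₁ = 0.6667/EI.
Compatibility — zero rotation at each built-in end:
  1.333 M_1 + 0.6667 M_2 = 226.2
  0.6667 M_1 + 1.333 M_2 = 249.9
Solving the pair gives M_1 = 101.3 kip·ft and M_2 = 136.8 kip·ft (hogging).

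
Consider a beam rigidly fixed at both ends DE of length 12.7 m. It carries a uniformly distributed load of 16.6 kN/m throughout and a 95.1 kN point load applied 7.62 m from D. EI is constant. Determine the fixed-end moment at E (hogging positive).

Release both end moments; the primary structure is a simply-supported span DE with redundants M_D and M_E.
End rotations of the released simple span under the applied load (×1/EI):
  at D: UDL 16.6: wL³/(24EI) = 1417/EI
  at E: UDL 16.6: wL³/(24EI) = 1417/EI
  at D: point load 95.1 at a = 7.62: Pab(L + b)/(6LEI) = 859/EI
  at E: point load 95.1 at a = 7.62: Pab(L + a)/(6LEI) = 981.7/EI
  θ_D0 = 2276/EI,  θ_E0 = 2398/EI
Flexibility coefficients: a unit moment at one end gives L/(3EI) there and L/(6EI) at the far end, so f₁₁ = f₂₂ = 4.233/EI and f₁₂ = f₂₁ = 2.117/EI.
Compatibility — zero rotation at each built-in end:
  4.233 M_D + 2.117 M_E = 2276
  2.117 M_D + 4.233 M_E = 2398
Solving the pair gives M_D = 339.1 kN·m and M_E = 397 kN·m (hogging).

M_E = 397 kN·m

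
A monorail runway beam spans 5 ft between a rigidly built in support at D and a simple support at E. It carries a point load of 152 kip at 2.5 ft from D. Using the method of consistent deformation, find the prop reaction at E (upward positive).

Release the roller at E. Primary structure: cantilever fixed at D.
Free-end deflection of the primary structure under the applied loading (downward +):
  point load 152 at a = 2.5: Pa²(3L − a)/(6EI) = 1979/EI
Flexibility coefficient — unit upward force at E: δ_{EE} = L³/(3EI) = 41.67/EI.
The prop prevents deflection at E: R_E = δ_0/δ_{EE} = 1979/41.67 = 47.5 kip.

R_E = 47.5 kip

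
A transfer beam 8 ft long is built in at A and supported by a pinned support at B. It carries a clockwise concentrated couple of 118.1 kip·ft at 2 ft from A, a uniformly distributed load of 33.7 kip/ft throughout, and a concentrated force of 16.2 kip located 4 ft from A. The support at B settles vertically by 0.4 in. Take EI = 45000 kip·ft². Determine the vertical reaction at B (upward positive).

Remove the prop at B; the released (primary) structure is a cantilever built in at A.
Downward deflection at the released point B due to the loads:
  clockwise couple 118.1 at a = 2: M₀a(2L − a)/(2EI) = 1653/EI
  UDL 33.7: wL⁴/(8EI) = 17254/EI
  point load 16.2 at a = 4: Pa²(3L − a)/(6EI) = 864/EI
  δ_0 = 19772/EI
Flexibility coefficient — unit upward force at B: δ_{BB} = L³/(3EI) = 170.7/EI.
With EI = 45000 kip·ft²: δ_0 = 0.43937 ft and δ_{BB} = 0.003793 ft/kip.
Compatibility — the beam at B must follow the support down by 0.03333 ft: δ_0 − R_B·δ_{BB} = 0.03333, so R_B = (0.43937 − 0.03333)/0.003793 = 107.1 kip.

R_B = 107.1 kip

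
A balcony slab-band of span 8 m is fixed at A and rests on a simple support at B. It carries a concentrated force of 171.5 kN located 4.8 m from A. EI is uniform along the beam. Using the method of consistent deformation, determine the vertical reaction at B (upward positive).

Release the roller at B. Primary structure: cantilever fixed at A.
Downward deflection at the released point B due to the loads:
  point load 171.5 at a = 4.8: Pa²(3L − a)/(6EI) = 12644/EI
Tip deflection under a unit load at B: L³/(3EI) = 170.7/EI.
The prop prevents deflection at B: R_B = δ_0/δ_{BB} = 12644/170.7 = 74.09 kN.

R_B = 74.09 kN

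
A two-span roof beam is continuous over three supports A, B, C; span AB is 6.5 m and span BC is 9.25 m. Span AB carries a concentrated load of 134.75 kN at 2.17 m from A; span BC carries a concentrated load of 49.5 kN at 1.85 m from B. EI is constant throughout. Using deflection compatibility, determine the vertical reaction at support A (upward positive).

Take M_B as the redundant. Released structure: two simple spans AB and BC with a hinge at B.
End slopes at the hinge B, treating each span as simply supported:
  span AB: point load 134.75 at a = 2.17: Pab(L + a)/(6LEI) = 281.5/EI
  span BC: point load 49.5 at a = 1.85: Pab(L + b)/(6LEI) = 203.3/EI
  relative rotation θ_0 = (281.5 + 203.3)/EI = 484.8/EI
A unit hogging moment at B produces rotation L₁/(3EI) + L₂/(3EI) = 5.25/EI.
Compatibility: M_B·(L₁+L₂)/(3EI) = θ_0, giving M_B = 92.34 kN·m (hogging).
Span AB, ΣM about A with M_B applied at B: R_B^{AB}·6.5 = 292.4 + 92.34, so R_B^{AB} = 59.19 kN and R_A = 134.8 − 59.19 = 75.56 kN.

R_A = 75.56 kN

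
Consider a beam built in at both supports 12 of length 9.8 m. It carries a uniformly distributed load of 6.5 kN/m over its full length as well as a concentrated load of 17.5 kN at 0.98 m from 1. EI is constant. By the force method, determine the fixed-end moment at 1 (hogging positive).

Release both end moments; the primary structure is a simply-supported span 12 with redundants M_1 and M_2.
Simple-span end rotations at 1 and 2 under the given loads:
  at 1: UDL 6.5: wL³/(24EI) = 254.9/EI
  at 2: UDL 6.5: wL³/(24EI) = 254.9/EI
  at 1: point load 17.5 at a = 0.98: Pab(L + b)/(6LEI) = 47.9/EI
  at 2: point load 17.5 at a = 0.98: Pab(L + a)/(6LEI) = 27.73/EI
  θ_10 = 302.8/EI,  θ_20 = 282.6/EI
Flexibility coefficients: a unit moment at one end gives L/(3EI) there and L/(6EI) at the far end, so f₁₁ = f₂₂ = 3.267/EI and f₁₂ = f₂₁ = 1.633/EI.
Compatibility — zero rotation at each built-in end:
  3.267 M_1 + 1.633 M_2 = 302.8
  1.633 M_1 + 3.267 M_2 = 282.6
Solving the pair gives M_1 = 65.91 kN·m and M_2 = 53.57 kN·m (hogging).

M_1 = 65.91 kN·m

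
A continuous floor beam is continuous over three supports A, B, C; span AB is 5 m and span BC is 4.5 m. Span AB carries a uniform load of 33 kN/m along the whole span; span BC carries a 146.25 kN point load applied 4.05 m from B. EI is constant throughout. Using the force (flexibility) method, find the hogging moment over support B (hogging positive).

M_B = 69.71 kN·m

Release continuity at B by inserting a hinge; the redundant is the internal moment M_B. The primary structure is two simply-supported spans AB and BC.
Rotations at B on the released spans (each span's end-slope, ×1/EI):
  span AB: UDL 33: wL³/(24EI) = 171.9/EI
  span BC: point load 146.25 at a = 4.05: Pab(L + b)/(6LEI) = 48.87/EI
  relative rotation θ_0 = (171.9 + 48.87)/EI = 220.7/EI
A unit hogging moment at B produces rotation L₁/(3EI) + L₂/(3EI) = 3.167/EI.
Slope continuity at B: θ_0 = M_B·3.167/EI, so M_B = 220.7/3.167 = 69.71 kN·m (hogging).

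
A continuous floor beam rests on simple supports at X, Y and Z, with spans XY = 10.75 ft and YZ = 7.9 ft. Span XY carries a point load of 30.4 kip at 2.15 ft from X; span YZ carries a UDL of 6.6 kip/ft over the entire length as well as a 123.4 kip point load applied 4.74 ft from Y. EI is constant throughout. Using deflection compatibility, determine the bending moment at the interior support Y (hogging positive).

M_Y = 109.3 kip·ft

Release continuity at Y by inserting a hinge; the redundant is the internal moment M_Y. The primary structure is two simply-supported spans XY and YZ.
End slopes at the hinge Y, treating each span as simply supported:
  span XY: point load 30.4 at a = 2.15: Pab(L + a)/(6LEI) = 112.4/EI
  span YZ: UDL 6.6: wL³/(24EI) = 135.6/EI
  span YZ: point load 123.4 at a = 4.74: Pab(L + b)/(6LEI) = 431.3/EI
  relative rotation θ_0 = (112.4 + 566.9)/EI = 679.3/EI
A unit hogging moment at Y produces rotation L₁/(3EI) + L₂/(3EI) = 6.217/EI.
Compatibility: M_Y·(L₁+L₂)/(3EI) = θ_0, giving M_Y = 109.3 kip·ft (hogging).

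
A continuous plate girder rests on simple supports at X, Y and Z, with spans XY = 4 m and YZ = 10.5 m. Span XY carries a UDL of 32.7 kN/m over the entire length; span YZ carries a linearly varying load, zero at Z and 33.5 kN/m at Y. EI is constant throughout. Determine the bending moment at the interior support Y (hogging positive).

Take M_Y as the redundant. Released structure: two simple spans XY and YZ with a hinge at Y.
Rotations at Y on the released spans (each span's end-slope, ×1/EI):
  span XY: UDL 32.7: wL³/(24EI) = 87.2/EI
  span YZ: triangular load, peak 33.5: w₀L³/(45EI) = 861.8/EI
  relative rotation θ_0 = (87.2 + 861.8)/EI = 949/EI
A unit hogging moment at Y produces rotation L₁/(3EI) + L₂/(3EI) = 4.833/EI.
Compatibility: M_Y·(L₁+L₂)/(3EI) = θ_0, giving M_Y = 196.3 kN·m (hogging).

M_Y = 196.3 kN·m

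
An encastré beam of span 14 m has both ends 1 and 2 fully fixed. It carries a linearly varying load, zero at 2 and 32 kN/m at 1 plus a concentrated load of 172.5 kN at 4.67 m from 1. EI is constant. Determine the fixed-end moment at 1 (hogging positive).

Take the two fixed-end moments M_1, M_2 as redundants; the released structure is the simple span 12.
On the primary (simply-supported) span, the end slopes from the loading are:
  at 1: triangular load, peak 32: w₀L³/(45EI) = 1951/EI
  at 2: triangular load, peak 32: 7w₀L³/(360EI) = 1707/EI
  at 1: point load 172.5 at a = 4.67: Pab(L + b)/(6LEI) = 2087/EI
  at 2: point load 172.5 at a = 4.67: Pab(L + a)/(6LEI) = 1671/EI
  θ_10 = 4039/EI,  θ_20 = 3378/EI
Flexibility coefficients: a unit moment at one end gives L/(3EI) there and L/(6EI) at the far end, so f₁₁ = f₂₂ = 4.667/EI and f₁₂ = f₂₁ = 2.333/EI.
Compatibility — zero rotation at each built-in end:
  4.667 M_1 + 2.333 M_2 = 4039
  2.333 M_1 + 4.667 M_2 = 3378
Solving the pair gives M_1 = 671.4 kN·m and M_2 = 388.1 kN·m (hogging).

M_1 = 671.4 kN·m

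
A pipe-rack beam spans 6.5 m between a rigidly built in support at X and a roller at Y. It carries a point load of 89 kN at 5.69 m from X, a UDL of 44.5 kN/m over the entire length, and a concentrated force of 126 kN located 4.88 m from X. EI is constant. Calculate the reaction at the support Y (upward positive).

Choose R_Y as the redundant. The primary structure is the cantilever fixed at X.
Free-end deflection of the primary structure under the applied loading (downward +):
  point load 89 at a = 5.69: Pa²(3L − a)/(6EI) = 6632/EI
  UDL 44.5: wL⁴/(8EI) = 9929/EI
  point load 126 at a = 4.88: Pa²(3L − a)/(6EI) = 7311/EI
  δ_0 = 23873/EI
Tip deflection under a unit load at Y: L³/(3EI) = 91.54/EI.
The prop prevents deflection at Y: R_Y = δ_0/δ_{YY} = 23873/91.54 = 260.8 kN.

R_Y = 260.8 kN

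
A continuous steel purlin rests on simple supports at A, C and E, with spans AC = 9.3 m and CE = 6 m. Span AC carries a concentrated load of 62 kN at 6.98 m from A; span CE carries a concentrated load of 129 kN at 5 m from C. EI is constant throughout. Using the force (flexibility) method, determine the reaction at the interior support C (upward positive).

Take M_C as the redundant. Released structure: two simple spans AC and CE with a hinge at C.
End slopes at the hinge C, treating each span as simply supported:
  span AC: point load 62 at a = 6.98: Pab(L + a)/(6LEI) = 292.9/EI
  span CE: point load 129 at a = 5: Pab(L + b)/(6LEI) = 125.4/EI
  relative rotation θ_0 = (292.9 + 125.4)/EI = 418.3/EI
A unit hogging moment at C produces rotation L₁/(3EI) + L₂/(3EI) = 5.1/EI.
Slope continuity at C: θ_0 = M_C·5.1/EI, so M_C = 418.3/5.1 = 82.03 kN·m (hogging).
Span AC, ΣM about A with M_C applied at C: R_C^{AC}·9.3 = 432.8 + 82.03, so R_C^{AC} = 55.35 kN and R_A = 62 − 55.35 = 6.646 kN.
Span CE, ΣM about E: R_C^{CE}·6 = 129 + 82.03, so R_C^{CE} = 35.17 kN and R_E = 129 − 35.17 = 93.83 kN.
R_C = 55.35 + 35.17 = 90.52 kN.

R_C = 90.52 kN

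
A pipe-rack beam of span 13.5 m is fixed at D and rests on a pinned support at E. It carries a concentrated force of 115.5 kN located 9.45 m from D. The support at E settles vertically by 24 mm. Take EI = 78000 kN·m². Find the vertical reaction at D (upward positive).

Choose R_E as the redundant. The primary structure is the cantilever fixed at D.
Downward deflection at the released point E due to the loads:
  point load 115.5 at a = 9.45: Pa²(3L − a)/(6EI) = 53377/EI
Flexibility coefficient — unit upward force at E: δ_{EE} = L³/(3EI) = 820.1/EI.
With EI = 78000 kN·m²: δ_0 = 0.68432 m and δ_{EE} = 0.010514 m/kN.
Compatibility — the beam at E must follow the support down by 0.024 m: δ_0 − R_E·δ_{EE} = 0.024, so R_E = (0.68432 − 0.024)/0.010514 = 62.8 kN.
Vertical equilibrium: R_D = ΣP − R_E = 115.5 − 62.8 = 52.7 kN.

R_D = 52.7 kN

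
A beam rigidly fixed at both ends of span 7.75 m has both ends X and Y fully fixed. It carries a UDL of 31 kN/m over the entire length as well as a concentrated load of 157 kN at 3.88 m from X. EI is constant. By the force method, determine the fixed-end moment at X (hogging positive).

Take the two fixed-end moments M_X, M_Y as redundants; the released structure is the simple span XY.
End rotations of the released simple span under the applied load (×1/EI):
  at X: UDL 31: wL³/(24EI) = 601.3/EI
  at Y: UDL 31: wL³/(24EI) = 601.3/EI
  at X: point load 157 at a = 3.88: Pab(L + b)/(6LEI) = 589.1/EI
  at Y: point load 157 at a = 3.88: Pab(L + a)/(6LEI) = 589.6/EI
  θ_X0 = 1190/EI,  θ_Y0 = 1191/EI
Flexibility coefficients: a unit moment at one end gives L/(3EI) there and L/(6EI) at the far end, so f₁₁ = f₂₂ = 2.583/EI and f₁₂ = f₂₁ = 1.292/EI.
Compatibility — zero rotation at each built-in end:
  2.583 M_X + 1.292 M_Y = 1190
  1.292 M_X + 2.583 M_Y = 1191
Solving the pair gives M_X = 307.1 kN·m and M_Y = 307.5 kN·m (hogging).

M_X = 307.1 kN·m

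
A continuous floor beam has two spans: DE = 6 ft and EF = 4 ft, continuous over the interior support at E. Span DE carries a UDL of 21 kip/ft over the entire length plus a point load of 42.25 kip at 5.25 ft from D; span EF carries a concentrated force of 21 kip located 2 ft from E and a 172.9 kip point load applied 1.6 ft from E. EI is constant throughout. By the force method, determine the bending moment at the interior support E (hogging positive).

Take M_E as the redundant. Released structure: two simple spans DE and EF with a hinge at E.
Rotations at E on the released spans (each span's end-slope, ×1/EI):
  span DE: UDL 21: wL³/(24EI) = 189/EI
  span DE: point load 42.25 at a = 5.25: Pab(L + a)/(6LEI) = 51.99/EI
  span EF: point load 21 at a = 2: Pab(L + b)/(6LEI) = 21/EI
  span EF: point load 172.9 at a = 1.6: Pab(L + b)/(6LEI) = 177/EI
  relative rotation θ_0 = (241 + 198)/EI = 439/EI
A unit hogging moment at E produces rotation L₁/(3EI) + L₂/(3EI) = 3.333/EI.
Compatibility: M_E·(L₁+L₂)/(3EI) = θ_0, giving M_E = 131.7 kip·ft (hogging).

M_E = 131.7 kip·ft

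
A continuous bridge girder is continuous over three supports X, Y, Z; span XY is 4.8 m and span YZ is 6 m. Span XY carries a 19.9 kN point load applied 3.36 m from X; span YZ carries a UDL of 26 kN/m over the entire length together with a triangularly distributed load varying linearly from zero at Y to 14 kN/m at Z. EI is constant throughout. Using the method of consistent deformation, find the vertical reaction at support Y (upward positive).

R_Y = 139.3 kN

Release continuity at Y by inserting a hinge; the redundant is the internal moment M_Y. The primary structure is two simply-supported spans XY and YZ.
End slopes at the hinge Y, treating each span as simply supported:
  span XY: point load 19.9 at a = 3.36: Pab(L + a)/(6LEI) = 27.28/EI
  span YZ: UDL 26: wL³/(24EI) = 234/EI
  span YZ: triangular load, peak 14: 7w₀L³/(360EI) = 58.8/EI
  relative rotation θ_0 = (27.28 + 292.8)/EI = 320.1/EI
A unit hogging moment at Y produces rotation L₁/(3EI) + L₂/(3EI) = 3.6/EI.
Slope continuity at Y: θ_0 = M_Y·3.6/EI, so M_Y = 320.1/3.6 = 88.91 kN·m (hogging).
Span XY, ΣM about X with M_Y applied at Y: R_Y^{XY}·4.8 = 66.86 + 88.91, so R_Y^{XY} = 32.45 kN and R_X = 19.9 − 32.45 = -12.55 kN.
Span YZ, ΣM about Z: R_Y^{YZ}·6 = 552 + 88.91, so R_Y^{YZ} = 106.8 kN and R_Z = 198 − 106.8 = 91.18 kN.
R_Y = 32.45 + 106.8 = 139.3 kN.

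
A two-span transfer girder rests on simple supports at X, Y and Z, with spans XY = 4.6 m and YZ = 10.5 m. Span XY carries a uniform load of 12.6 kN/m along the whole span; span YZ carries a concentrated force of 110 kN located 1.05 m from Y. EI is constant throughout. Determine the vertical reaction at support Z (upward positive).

Take M_Y as the redundant. Released structure: two simple spans XY and YZ with a hinge at Y.
Rotations at Y on the released spans (each span's end-slope, ×1/EI):
  span XY: UDL 12.6: wL³/(24EI) = 51.1/EI
  span YZ: point load 110 at a = 1.05: Pab(L + b)/(6LEI) = 345.6/EI
  relative rotation θ_0 = (51.1 + 345.6)/EI = 396.7/EI
A unit hogging moment at Y produces rotation L₁/(3EI) + L₂/(3EI) = 5.033/EI.
Compatibility: M_Y·(L₁+L₂)/(3EI) = θ_0, giving M_Y = 78.82 kN·m (hogging).
Span YZ, ΣM about Z: R_Y^{YZ}·10.5 = 1040 + 78.82, so R_Y^{YZ} = 106.5 kN and R_Z = 110 − 106.5 = 3.493 kN.

R_Z = 3.493 kN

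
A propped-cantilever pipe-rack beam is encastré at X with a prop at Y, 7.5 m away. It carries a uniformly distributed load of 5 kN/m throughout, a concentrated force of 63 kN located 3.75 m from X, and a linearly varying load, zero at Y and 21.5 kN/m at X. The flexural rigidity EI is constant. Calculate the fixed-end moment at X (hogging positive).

Take the reaction at Y as the redundant and release it; the primary structure is a cantilever fixed at X.
Free-end deflection of the primary structure under the applied loading (downward +):
  UDL 5: wL⁴/(8EI) = 1978/EI
  point load 63 at a = 3.75: Pa²(3L − a)/(6EI) = 2769/EI
  triangular load, peak 21.5 at the fixed end: w₀L⁴/(30EI) = 2268/EI
  δ_0 = 7014/EI
Flexibility coefficient — unit upward force at Y: δ_{YY} = L³/(3EI) = 140.6/EI.
The prop prevents deflection at Y: R_Y = δ_0/δ_{YY} = 7014/140.6 = 49.88 kN.
Moment equilibrium about X: M_X = Σ(load moments about X) − R_Y·L = 578.4 − 49.88×7.5 = 204.4 kN·m.

M_X = 204.4 kN·m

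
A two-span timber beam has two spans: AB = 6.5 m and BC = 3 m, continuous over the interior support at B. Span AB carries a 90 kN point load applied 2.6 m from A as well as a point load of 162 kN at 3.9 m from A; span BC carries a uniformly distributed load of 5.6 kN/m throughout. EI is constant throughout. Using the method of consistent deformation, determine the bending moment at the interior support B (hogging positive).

Insert a hinge at B; M_B is the redundant, and each span becomes simply supported.
Discontinuity in slope at B on the released structure — sum the simple-span end rotations:
  span AB: point load 90 at a = 2.6: Pab(L + a)/(6LEI) = 212.9/EI
  span AB: point load 162 at a = 3.9: Pab(L + a)/(6LEI) = 438/EI
  span BC: UDL 5.6: wL³/(24EI) = 6.3/EI
  relative rotation θ_0 = (651 + 6.3)/EI = 657.3/EI
A unit hogging moment at B produces rotation L₁/(3EI) + L₂/(3EI) = 3.167/EI.
Compatibility: M_B·(L₁+L₂)/(3EI) = θ_0, giving M_B = 207.6 kN·m (hogging).

M_B = 207.6 kN·m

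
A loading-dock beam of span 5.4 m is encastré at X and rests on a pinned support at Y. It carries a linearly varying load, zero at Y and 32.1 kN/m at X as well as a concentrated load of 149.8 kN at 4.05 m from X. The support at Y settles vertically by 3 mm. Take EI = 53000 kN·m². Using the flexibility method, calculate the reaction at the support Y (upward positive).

Release the roller at Y. Primary structure: cantilever fixed at X.
Free-end deflection of the primary structure under the applied loading (downward +):
  triangular load, peak 32.1 at the fixed end: w₀L⁴/(30EI) = 909.8/EI
  point load 149.8 at a = 4.05: Pa²(3L − a)/(6EI) = 4976/EI
  δ_0 = 5885/EI
Tip deflection under a unit load at Y: L³/(3EI) = 52.49/EI.
With EI = 53000 kN·m²: δ_0 = 0.11105 m and δ_{YY} = 0.00099 m/kN.
Compatibility — the beam at Y must follow the support down by 0.003 m: δ_0 − R_Y·δ_{YY} = 0.003, so R_Y = (0.11105 − 0.003)/0.00099 = 109.1 kN.

R_Y = 109.1 kN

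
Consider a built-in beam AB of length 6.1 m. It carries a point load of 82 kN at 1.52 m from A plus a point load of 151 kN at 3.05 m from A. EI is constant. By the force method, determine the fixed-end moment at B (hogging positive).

M_B = 138.5 kN·m

Release both end moments; the primary structure is a simply-supported span AB with redundants M_A and M_B.
End rotations of the released simple span under the applied load (×1/EI):
  at A: point load 82 at a = 1.52: Pab(L + b)/(6LEI) = 166.6/EI
  at B: point load 82 at a = 1.52: Pab(L + a)/(6LEI) = 118.8/EI
  at A: point load 151 at a = 3.05: Pab(L + b)/(6LEI) = 351.2/EI
  at B: point load 151 at a = 3.05: Pab(L + a)/(6LEI) = 351.2/EI
  θ_A0 = 517.7/EI,  θ_B0 = 470/EI
Flexibility coefficients: a unit moment at one end gives L/(3EI) there and L/(6EI) at the far end, so f₁₁ = f₂₂ = 2.033/EI and f₁₂ = f₂₁ = 1.017/EI.
Compatibility — zero rotation at each built-in end:
  2.033 M_A + 1.017 M_B = 517.7
  1.017 M_A + 2.033 M_B = 470
Solving the pair gives M_A = 185.4 kN·m and M_B = 138.5 kN·m (hogging).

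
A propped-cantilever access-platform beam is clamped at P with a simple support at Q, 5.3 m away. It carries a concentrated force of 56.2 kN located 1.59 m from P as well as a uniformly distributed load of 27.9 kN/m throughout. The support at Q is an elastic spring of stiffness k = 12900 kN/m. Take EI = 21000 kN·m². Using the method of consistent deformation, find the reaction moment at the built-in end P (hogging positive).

M_P = 161.6 kN·m

Remove the prop at Q; the released (primary) structure is a cantilever built in at P.
Downward deflection at the released point Q due to the loads:
  point load 56.2 at a = 1.59: Pa²(3L − a)/(6EI) = 338.9/EI
  UDL 27.9: wL⁴/(8EI) = 2752/EI
  δ_0 = 3091/EI
Tip deflection under a unit load at Q: L³/(3EI) = 49.63/EI.
With EI = 21000 kN·m²: δ_0 = 0.14717 m and δ_{QQ} = 0.002363 m/kN.
Compatibility — the spring shortens by R_Q/k under the reaction it provides: δ_0 − R_Q·δ_{QQ} = R_Q/k. With 1/k = 0.000078 m/kN, R_Q = δ_0 / (δ_{QQ} + 1/k) = 0.14717 / (0.002363 + 0.000078) = 60.3 kN.
Moment equilibrium about P: M_P = Σ(load moments about P) − R_Q·L = 481.2 − 60.3×5.3 = 161.6 kN·m.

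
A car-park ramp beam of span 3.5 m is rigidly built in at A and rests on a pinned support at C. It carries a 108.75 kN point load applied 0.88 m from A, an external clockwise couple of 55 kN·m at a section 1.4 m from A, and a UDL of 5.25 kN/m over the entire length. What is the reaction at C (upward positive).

Choose R_C as the redundant. The primary structure is the cantilever fixed at A.
Primary-structure tip deflection at C by superposition:
  point load 108.75 at a = 0.88: Pa²(3L − a)/(6EI) = 135/EI
  clockwise couple 55 at a = 1.4: M₀a(2L − a)/(2EI) = 215.6/EI
  UDL 5.25: wL⁴/(8EI) = 98.48/EI
  δ_0 = 449.1/EI
Tip deflection under a unit load at C: L³/(3EI) = 14.29/EI.
The prop prevents deflection at C: R_C = δ_0/δ_{CC} = 449.1/14.29 = 31.42 kN.

R_C = 31.42 kN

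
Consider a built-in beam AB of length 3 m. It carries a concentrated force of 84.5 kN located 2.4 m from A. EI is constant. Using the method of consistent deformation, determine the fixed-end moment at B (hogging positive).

M_B = 32.45 kN·m

Release both end moments; the primary structure is a simply-supported span AB with redundants M_A and M_B.
On the primary (simply-supported) span, the end slopes from the loading are:
  at A: point load 84.5 at a = 2.4: Pab(L + b)/(6LEI) = 24.34/EI
  at B: point load 84.5 at a = 2.4: Pab(L + a)/(6LEI) = 36.5/EI
  θ_A0 = 24.34/EI,  θ_B0 = 36.5/EI
Flexibility coefficients: a unit moment at one end gives L/(3EI) there and L/(6EI) at the far end, so f₁₁ = f₂₂ = 1/EI and f₁₂ = f₂₁ = 0.5/EI.
Compatibility — zero rotation at each built-in end:
  1 M_A + 0.5 M_B = 24.34
  0.5 M_A + 1 M_B = 36.5
Solving the pair gives M_A = 8.112 kN·m and M_B = 32.45 kN·m (hogging).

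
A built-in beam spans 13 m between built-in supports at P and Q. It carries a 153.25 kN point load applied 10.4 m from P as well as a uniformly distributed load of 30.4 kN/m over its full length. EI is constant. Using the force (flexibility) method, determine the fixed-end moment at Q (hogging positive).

Release both end moments; the primary structure is a simply-supported span PQ with redundants M_P and M_Q.
Simple-span end rotations at P and Q under the given loads:
  at P: point load 153.25 at a = 10.4: Pab(L + b)/(6LEI) = 828.8/EI
  at Q: point load 153.25 at a = 10.4: Pab(L + a)/(6LEI) = 1243/EI
  at P: UDL 30.4: wL³/(24EI) = 2783/EI
  at Q: UDL 30.4: wL³/(24EI) = 2783/EI
  θ_P0 = 3612/EI,  θ_Q0 = 4026/EI
Flexibility coefficients: a unit moment at one end gives L/(3EI) there and L/(6EI) at the far end, so f₁₁ = f₂₂ = 4.333/EI and f₁₂ = f₂₁ = 2.167/EI.
Compatibility — zero rotation at each built-in end:
  4.333 M_P + 2.167 M_Q = 3612
  2.167 M_P + 4.333 M_Q = 4026
Solving the pair gives M_P = 491.9 kN·m and M_Q = 683.1 kN·m (hogging).

M_Q = 683.1 kN·m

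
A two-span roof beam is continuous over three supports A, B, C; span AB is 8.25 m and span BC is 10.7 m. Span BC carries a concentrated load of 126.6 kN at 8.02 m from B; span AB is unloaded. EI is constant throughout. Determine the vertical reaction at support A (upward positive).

Take M_B as the redundant. Released structure: two simple spans AB and BC with a hinge at B.
Rotations at B on the released spans (each span's end-slope, ×1/EI):
  span BC: point load 126.6 at a = 8.02: Pab(L + b)/(6LEI) = 567.1/EI
  relative rotation θ_0 = (0 + 567.1)/EI = 567.1/EI
A unit hogging moment at B produces rotation L₁/(3EI) + L₂/(3EI) = 6.317/EI.
Compatibility: M_B·(L₁+L₂)/(3EI) = θ_0, giving M_B = 89.78 kN·m (hogging).
Span AB, ΣM about A with M_B applied at B: R_B^{AB}·8.25 = 0 + 89.78, so R_B^{AB} = 10.88 kN and R_A = 0 − 10.88 = -10.88 kN.

R_A = -10.88 kN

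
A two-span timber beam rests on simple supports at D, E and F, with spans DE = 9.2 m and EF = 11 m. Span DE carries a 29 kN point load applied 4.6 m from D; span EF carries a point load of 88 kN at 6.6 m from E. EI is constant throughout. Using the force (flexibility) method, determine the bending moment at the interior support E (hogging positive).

M_E = 111.3 kN·m

Release continuity at E by inserting a hinge; the redundant is the internal moment M_E. The primary structure is two simply-supported spans DE and EF.
End slopes at the hinge E, treating each span as simply supported:
  span DE: point load 29 at a = 4.6: Pab(L + a)/(6LEI) = 153.4/EI
  span EF: point load 88 at a = 6.6: Pab(L + b)/(6LEI) = 596.3/EI
  relative rotation θ_0 = (153.4 + 596.3)/EI = 749.7/EI
A unit hogging moment at E produces rotation L₁/(3EI) + L₂/(3EI) = 6.733/EI.
Compatibility: M_E·(L₁+L₂)/(3EI) = θ_0, giving M_E = 111.3 kN·m (hogging).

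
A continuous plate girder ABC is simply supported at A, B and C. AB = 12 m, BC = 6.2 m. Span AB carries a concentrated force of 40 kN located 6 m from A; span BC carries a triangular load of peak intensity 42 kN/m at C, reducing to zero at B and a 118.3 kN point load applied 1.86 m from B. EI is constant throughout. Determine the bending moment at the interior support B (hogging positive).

M_B = 136 kN·m

Take M_B as the redundant. Released structure: two simple spans AB and BC with a hinge at B.
Rotations at B on the released spans (each span's end-slope, ×1/EI):
  span AB: point load 40 at a = 6: Pab(L + a)/(6LEI) = 360/EI
  span BC: triangular load, peak 42: 7w₀L³/(360EI) = 194.6/EI
  span BC: point load 118.3 at a = 1.86: Pab(L + b)/(6LEI) = 270.6/EI
  relative rotation θ_0 = (360 + 465.2)/EI = 825.2/EI
A unit hogging moment at B produces rotation L₁/(3EI) + L₂/(3EI) = 6.067/EI.
Slope continuity at B: θ_0 = M_B·6.067/EI, so M_B = 825.2/6.067 = 136 kN·m (hogging).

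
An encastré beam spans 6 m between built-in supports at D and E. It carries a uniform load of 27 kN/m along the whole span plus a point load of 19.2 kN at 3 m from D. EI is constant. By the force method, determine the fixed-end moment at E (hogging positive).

M_E = 95.4 kN·m

Take the two fixed-end moments M_D, M_E as redundants; the released structure is the simple span DE.
End rotations of the released simple span under the applied load (×1/EI):
  at D: UDL 27: wL³/(24EI) = 243/EI
  at E: UDL 27: wL³/(24EI) = 243/EI
  at D: point load 19.2 at a = 3: Pab(L + b)/(6LEI) = 43.2/EI
  at E: point load 19.2 at a = 3: Pab(L + a)/(6LEI) = 43.2/EI
  θ_D0 = 286.2/EI,  θ_E0 = 286.2/EI
Flexibility coefficients: a unit moment at one end gives L/(3EI) there and L/(6EI) at the far end, so f₁₁ = f₂₂ = 2/EI and f₁₂ = f₂₁ = 1/EI.
Compatibility — zero rotation at each built-in end:
  2 M_D + 1 M_E = 286.2
  1 M_D + 2 M_E = 286.2
Solving the pair gives M_D = 95.4 kN·m and M_E = 95.4 kN·m (hogging).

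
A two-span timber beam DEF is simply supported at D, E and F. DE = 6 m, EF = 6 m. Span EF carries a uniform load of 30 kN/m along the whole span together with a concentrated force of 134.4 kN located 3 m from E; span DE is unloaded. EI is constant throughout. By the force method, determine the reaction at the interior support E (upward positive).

Insert a hinge at E; M_E is the redundant, and each span becomes simply supported.
Discontinuity in slope at E on the released structure — sum the simple-span end rotations:
  span EF: UDL 30: wL³/(24EI) = 270/EI
  span EF: point load 134.4 at a = 3: Pab(L + b)/(6LEI) = 302.4/EI
  relative rotation θ_0 = (0 + 572.4)/EI = 572.4/EI
A unit hogging moment at E produces rotation L₁/(3EI) + L₂/(3EI) = 4/EI.
Compatibility: M_E·(L₁+L₂)/(3EI) = θ_0, giving M_E = 143.1 kN·m (hogging).
Span DE, ΣM about D with M_E applied at E: R_E^{DE}·6 = 0 + 143.1, so R_E^{DE} = 23.85 kN and R_D = 0 − 23.85 = -23.85 kN.
Span EF, ΣM about F: R_E^{EF}·6 = 943.2 + 143.1, so R_E^{EF} = 181.1 kN and R_F = 314.4 − 181.1 = 133.3 kN.
R_E = 23.85 + 181.1 = 204.9 kN.

R_E = 204.9 kN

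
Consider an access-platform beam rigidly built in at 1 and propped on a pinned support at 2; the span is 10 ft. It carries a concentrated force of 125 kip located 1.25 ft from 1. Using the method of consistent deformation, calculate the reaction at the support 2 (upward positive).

R_2 = 2.808 kip

Take the reaction at 2 as the redundant and release it; the primary structure is a cantilever fixed at 1.
Deflection at 2 on the released cantilever, summing each load's contribution:
  point load 125 at a = 1.25: Pa²(3L − a)/(6EI) = 935.9/EI
Flexibility coefficient — unit upward force at 2: δ_{22} = L³/(3EI) = 333.3/EI.
The prop prevents deflection at 2: R_2 = δ_0/δ_{22} = 935.9/333.3 = 2.808 kip.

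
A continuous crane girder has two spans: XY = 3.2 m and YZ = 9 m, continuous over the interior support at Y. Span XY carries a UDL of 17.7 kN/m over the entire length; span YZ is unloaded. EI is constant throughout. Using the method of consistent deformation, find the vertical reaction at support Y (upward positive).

Insert a hinge at Y; M_Y is the redundant, and each span becomes simply supported.
End slopes at the hinge Y, treating each span as simply supported:
  span XY: UDL 17.7: wL³/(24EI) = 24.17/EI
  relative rotation θ_0 = (24.17 + 0)/EI = 24.17/EI
A unit hogging moment at Y produces rotation L₁/(3EI) + L₂/(3EI) = 4.067/EI.
Compatibility: M_Y·(L₁+L₂)/(3EI) = θ_0, giving M_Y = 5.943 kN·m (hogging).
Span XY, ΣM about X with M_Y applied at Y: R_Y^{XY}·3.2 = 90.62 + 5.943, so R_Y^{XY} = 30.18 kN and R_X = 56.64 − 30.18 = 26.46 kN.
Span YZ, ΣM about Z: R_Y^{YZ}·9 = 0 + 5.943, so R_Y^{YZ} = 0.6603 kN and R_Z = 0 − 0.6603 = -0.6603 kN.
R_Y = 30.18 + 0.6603 = 30.84 kN.

R_Y = 30.84 kN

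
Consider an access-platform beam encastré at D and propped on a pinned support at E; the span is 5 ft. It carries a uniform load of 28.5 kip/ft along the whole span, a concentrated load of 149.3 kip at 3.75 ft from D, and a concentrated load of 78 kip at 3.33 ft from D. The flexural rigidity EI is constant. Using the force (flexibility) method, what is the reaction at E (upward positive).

Release the roller at E. Primary structure: cantilever fixed at D.
Downward deflection at the released point E due to the loads:
  UDL 28.5: wL⁴/(8EI) = 2227/EI
  point load 149.3 at a = 3.75: Pa²(3L − a)/(6EI) = 3937/EI
  point load 78 at a = 3.33: Pa²(3L − a)/(6EI) = 1682/EI
  δ_0 = 7845/EI
Flexibility coefficient — unit upward force at E: δ_{EE} = L³/(3EI) = 41.67/EI.
The prop prevents deflection at E: R_E = δ_0/δ_{EE} = 7845/41.67 = 188.3 kip.

R_E = 188.3 kip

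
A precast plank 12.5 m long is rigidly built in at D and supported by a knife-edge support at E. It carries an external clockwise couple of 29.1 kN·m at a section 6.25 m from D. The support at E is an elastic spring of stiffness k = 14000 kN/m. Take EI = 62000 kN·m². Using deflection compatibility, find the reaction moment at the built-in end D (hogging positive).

Release the roller at E. Primary structure: cantilever fixed at D.
Free-end deflection of the primary structure under the applied loading (downward +):
  clockwise couple 29.1 at a = 6.25: M₀a(2L − a)/(2EI) = 1705/EI
Flexibility coefficient — unit upward force at E: δ_{EE} = L³/(3EI) = 651/EI.
With EI = 62000 kN·m²: δ_0 = 0.027501 m and δ_{EE} = 0.010501 m/kN.
Compatibility — the spring shortens by R_E/k under the reaction it provides: δ_0 − R_E·δ_{EE} = R_E/k. With 1/k = 0.000071 m/kN, R_E = δ_0 / (δ_{EE} + 1/k) = 0.027501 / (0.010501 + 0.000071) = 2.601 kN.
Moment equilibrium about D: M_D = Σ(load moments about D) − R_E·L = 29.1 − 2.601×12.5 = -3.416 kN·m.

M_D = -3.416 kN·m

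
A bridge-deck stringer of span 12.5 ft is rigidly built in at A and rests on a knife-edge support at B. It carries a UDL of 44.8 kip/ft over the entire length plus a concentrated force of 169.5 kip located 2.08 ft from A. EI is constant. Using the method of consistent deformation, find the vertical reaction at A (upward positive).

Take the reaction at B as the redundant and release it; the primary structure is a cantilever fixed at A.
Downward deflection at the released point B due to the loads:
  UDL 44.8: wL⁴/(8EI) = 136719/EI
  point load 169.5 at a = 2.08: Pa²(3L − a)/(6EI) = 4329/EI
  δ_0 = 141048/EI
Flexibility coefficient — unit upward force at B: δ_{BB} = L³/(3EI) = 651/EI.
Compatibility at B: δ_0 − R_B·δ_{BB} = 0, so R_B = 141048/651 = 216.6 kip.
Vertical equilibrium: R_A = ΣP − R_B = 729.5 − 216.6 = 512.9 kip.

R_A = 512.9 kip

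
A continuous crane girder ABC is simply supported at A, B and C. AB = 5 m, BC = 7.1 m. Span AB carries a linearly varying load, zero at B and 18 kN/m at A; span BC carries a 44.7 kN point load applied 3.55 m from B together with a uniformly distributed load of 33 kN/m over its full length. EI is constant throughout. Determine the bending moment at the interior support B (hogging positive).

Insert a hinge at B; M_B is the redundant, and each span becomes simply supported.
End slopes at the hinge B, treating each span as simply supported:
  span AB: triangular load, peak 18: 7w₀L³/(360EI) = 43.75/EI
  span BC: point load 44.7 at a = 3.55: Pab(L + b)/(6LEI) = 140.8/EI
  span BC: UDL 33: wL³/(24EI) = 492.1/EI
  relative rotation θ_0 = (43.75 + 633)/EI = 676.7/EI
A unit hogging moment at B produces rotation L₁/(3EI) + L₂/(3EI) = 4.033/EI.
Slope continuity at B: θ_0 = M_B·4.033/EI, so M_B = 676.7/4.033 = 167.8 kN·m (hogging).

M_B = 167.8 kN·m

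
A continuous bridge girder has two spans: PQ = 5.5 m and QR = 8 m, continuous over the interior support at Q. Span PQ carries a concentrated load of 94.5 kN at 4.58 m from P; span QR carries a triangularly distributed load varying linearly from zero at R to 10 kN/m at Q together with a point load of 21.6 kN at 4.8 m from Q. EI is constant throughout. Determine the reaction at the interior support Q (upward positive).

Insert a hinge at Q; M_Q is the redundant, and each span becomes simply supported.
End slopes at the hinge Q, treating each span as simply supported:
  span PQ: point load 94.5 at a = 4.58: Pab(L + a)/(6LEI) = 121.6/EI
  span QR: triangular load, peak 10: w₀L³/(45EI) = 113.8/EI
  span QR: point load 21.6 at a = 4.8: Pab(L + b)/(6LEI) = 77.41/EI
  relative rotation θ_0 = (121.6 + 191.2)/EI = 312.8/EI
A unit hogging moment at Q produces rotation L₁/(3EI) + L₂/(3EI) = 4.5/EI.
Slope continuity at Q: θ_0 = M_Q·4.5/EI, so M_Q = 312.8/4.5 = 69.52 kN·m (hogging).
Span PQ, ΣM about P with M_Q applied at Q: R_Q^{PQ}·5.5 = 432.8 + 69.52, so R_Q^{PQ} = 91.33 kN and R_P = 94.5 − 91.33 = 3.168 kN.
Span QR, ΣM about R: R_Q^{QR}·8 = 282.5 + 69.52, so R_Q^{QR} = 44 kN and R_R = 61.6 − 44 = 17.6 kN.
R_Q = 91.33 + 44 = 135.3 kN.

R_Q = 135.3 kN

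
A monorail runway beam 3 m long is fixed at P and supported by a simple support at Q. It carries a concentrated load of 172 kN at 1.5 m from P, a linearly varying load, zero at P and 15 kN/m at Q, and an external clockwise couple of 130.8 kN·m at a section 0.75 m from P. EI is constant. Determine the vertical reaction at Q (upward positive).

Release the roller at Q. Primary structure: cantilever fixed at P.
Deflection at Q on the released cantilever, summing each load's contribution:
  point load 172 at a = 1.5: Pa²(3L − a)/(6EI) = 483.8/EI
  triangular load, peak 15 at the free end: 11w₀L⁴/(120EI) = 111.4/EI
  clockwise couple 130.8 at a = 0.75: M₀a(2L − a)/(2EI) = 257.5/EI
  δ_0 = 852.6/EI
Tip deflection under a unit load at Q: L³/(3EI) = 9/EI.
Compatibility at Q: δ_0 − R_Q·δ_{QQ} = 0, so R_Q = 852.6/9 = 94.74 kN.

R_Q = 94.74 kN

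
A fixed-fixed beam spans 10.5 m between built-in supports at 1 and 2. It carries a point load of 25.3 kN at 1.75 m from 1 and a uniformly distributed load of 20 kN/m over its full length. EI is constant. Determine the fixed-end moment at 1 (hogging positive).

Release both end moments; the primary structure is a simply-supported span 12 with redundants M_1 and M_2.
Simple-span end rotations at 1 and 2 under the given loads:
  at 1: point load 25.3 at a = 1.75: Pab(L + b)/(6LEI) = 118.4/EI
  at 2: point load 25.3 at a = 1.75: Pab(L + a)/(6LEI) = 75.33/EI
  at 1: UDL 20: wL³/(24EI) = 964.7/EI
  at 2: UDL 20: wL³/(24EI) = 964.7/EI
  θ_10 = 1083/EI,  θ_20 = 1040/EI
Flexibility coefficients: a unit moment at one end gives L/(3EI) there and L/(6EI) at the far end, so f₁₁ = f₂₂ = 3.5/EI and f₁₂ = f₂₁ = 1.75/EI.
Compatibility — zero rotation at each built-in end:
  3.5 M_1 + 1.75 M_2 = 1083
  1.75 M_1 + 3.5 M_2 = 1040
Solving the pair gives M_1 = 214.5 kN·m and M_2 = 189.9 kN·m (hogging).

M_1 = 214.5 kN·m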